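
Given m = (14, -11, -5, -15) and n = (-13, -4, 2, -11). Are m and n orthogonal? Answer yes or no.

no

m · n = 14·(-13) + (-11)·(-4) + (-5)·2 + (-15)·(-11) = -182 + 44 - 10 + 165 = 17
Nonzero, so the vectors are not orthogonal.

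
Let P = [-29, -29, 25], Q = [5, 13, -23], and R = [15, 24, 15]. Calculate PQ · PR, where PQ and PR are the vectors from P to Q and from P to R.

PQ = Q − P = (34, 42, -48)
PR = R − P = (44, 53, -10)
PQ · PR = 34·44 + 42·53 + (-48)·(-10) = 1496 + 2226 + 480 = 4202

4202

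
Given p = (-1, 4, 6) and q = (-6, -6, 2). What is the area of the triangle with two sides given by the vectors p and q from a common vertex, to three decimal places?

i: 4·2 - 6·(-6) = 8 - (-36) = 44
j: 6·(-6) - (-1)·2 = -36 - (-2) = -34
k: (-1)·(-6) - 4·(-6) = 6 - (-24) = 30
p × q = (44, -34, 30)
|p × q| = √(44² + (-34)² + 30²) = √3992 ≈ 63.1823
area = ½ · 63.1823 ≈ 31.591

31.591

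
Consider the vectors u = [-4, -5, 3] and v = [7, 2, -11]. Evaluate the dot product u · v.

u · v = (-4)·7 + (-5)·2 + 3·(-11) = -28 - 10 - 33 = -71

-71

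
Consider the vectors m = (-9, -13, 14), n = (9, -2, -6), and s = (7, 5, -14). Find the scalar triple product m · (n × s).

-788

n × s:
i: (-2)·(-14) - (-6)·5 = 28 - (-30) = 58
j: (-6)·7 - 9·(-14) = -42 - (-126) = 84
k: 9·5 - (-2)·7 = 45 - (-14) = 59
n × s = (58, 84, 59)
m · (n × s) = (-9)·58 + (-13)·84 + 14·59 = -522 - 1092 + 826 = -788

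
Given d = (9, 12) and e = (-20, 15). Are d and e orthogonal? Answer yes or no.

d · e = 9·(-20) + 12·15 = -180 + 180 = 0
Zero, so the vectors are orthogonal.

yes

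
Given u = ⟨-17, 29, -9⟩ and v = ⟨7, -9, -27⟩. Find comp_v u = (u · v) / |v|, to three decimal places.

u · v = (-17)·7 + 29·(-9) + (-9)·(-27) = -119 - 261 + 243 = -137
|v| = √(49 + 81 + 729) = √859 ≈ 29.3087
comp_v u = -137 / √859 ≈ -4.674

-4.674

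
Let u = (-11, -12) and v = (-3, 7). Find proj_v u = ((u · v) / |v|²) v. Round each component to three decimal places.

u · v = (-11)·(-3) + (-12)·7 = 33 - 84 = -51
|v|² = 9 + 49 = 58
proj_v u = (-51/58) · (-3, 7) ≈ (2.638, -6.155)

(2.638, -6.155)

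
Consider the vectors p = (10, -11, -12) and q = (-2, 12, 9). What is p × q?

(45, -66, 98)

i: (-11)·9 - (-12)·12 = -99 - (-144) = 45
j: (-12)·(-2) - 10·9 = 24 - 90 = -66
k: 10·12 - (-11)·(-2) = 120 - 22 = 98
p × q = (45, -66, 98)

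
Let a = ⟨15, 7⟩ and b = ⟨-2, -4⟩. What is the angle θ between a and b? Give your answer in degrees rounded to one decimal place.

141.6

a · b = 15·(-2) + 7·(-4) = -30 - 28 = -58
|a|² = 225 + 49 = 274,  |a| = √274 ≈ 16.552945
|b|² = 4 + 16 = 20,  |b| = √20 ≈ 4.472136
cos θ = -58 / (16.552945 · 4.472136) ≈ -0.78350
θ = arccos(-0.78350) ≈ 141.6°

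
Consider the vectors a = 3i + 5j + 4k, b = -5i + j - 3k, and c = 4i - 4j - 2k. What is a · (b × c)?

b × c:
i: 1·(-2) - (-3)·(-4) = -2 - 12 = -14
j: (-3)·4 - (-5)·(-2) = -12 - 10 = -22
k: (-5)·(-4) - 1·4 = 20 - 4 = 16
b × c = (-14, -22, 16)
a · (b × c) = 3·(-14) + 5·(-22) + 4·16 = -42 - 110 + 64 = -88

-88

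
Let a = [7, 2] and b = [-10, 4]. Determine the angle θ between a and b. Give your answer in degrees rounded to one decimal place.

142.3

a · b = 7·(-10) + 2·4 = -70 + 8 = -62
|a|² = 49 + 4 = 53,  |a| = √53 ≈ 7.280110
|b|² = 100 + 16 = 116,  |b| = √116 ≈ 10.770330
cos θ = -62 / (7.280110 · 10.770330) ≈ -0.79072
θ = arccos(-0.79072) ≈ 142.3°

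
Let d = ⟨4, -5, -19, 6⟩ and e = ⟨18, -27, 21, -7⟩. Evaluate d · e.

d · e = 4·18 + (-5)·(-27) + (-19)·21 + 6·(-7) = 72 + 135 - 399 - 42 = -234

-234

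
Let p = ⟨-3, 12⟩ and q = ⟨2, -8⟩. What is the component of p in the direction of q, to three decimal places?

p · q = (-3)·2 + 12·(-8) = -6 - 96 = -102
|q| = √(4 + 64) = √68 ≈ 8.2462
comp_q p = -102 / √68 ≈ -12.369

-12.369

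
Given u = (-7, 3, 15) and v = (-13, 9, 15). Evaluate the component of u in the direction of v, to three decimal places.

u · v = (-7)·(-13) + 3·9 + 15·15 = 91 + 27 + 225 = 343
|v| = √(169 + 81 + 225) = √475 ≈ 21.7945
comp_v u = 343 / √475 ≈ 15.738

15.738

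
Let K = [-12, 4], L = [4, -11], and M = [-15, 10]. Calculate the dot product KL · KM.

-138

KL = L − K = (16, -15)
KM = M − K = (-3, 6)
KL · KM = 16·(-3) + (-15)·6 = -48 - 90 = -138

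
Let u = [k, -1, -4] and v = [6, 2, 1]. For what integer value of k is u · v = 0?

1

u · v = k·6 + (-1)·2 + (-4)·1 = -6 + 6k
Set equal to 0: 6k = 6, so k = 1.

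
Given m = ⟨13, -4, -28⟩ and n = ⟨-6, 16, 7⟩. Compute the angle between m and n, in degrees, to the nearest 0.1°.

126.0

m · n = 13·(-6) + (-4)·16 + (-28)·7 = -78 - 64 - 196 = -338
|m|² = 169 + 16 + 784 = 969,  |m| = √969 ≈ 31.128765
|n|² = 36 + 256 + 49 = 341,  |n| = √341 ≈ 18.466185
cos θ = -338 / (31.128765 · 18.466185) ≈ -0.58800
θ = arccos(-0.58800) ≈ 126.0°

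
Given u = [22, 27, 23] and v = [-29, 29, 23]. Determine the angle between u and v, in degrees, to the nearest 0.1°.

u · v = 22·(-29) + 27·29 + 23·23 = -638 + 783 + 529 = 674
|u|² = 484 + 729 + 529 = 1742,  |u| = √1742 ≈ 41.737274
|v|² = 841 + 841 + 529 = 2211,  |v| = √2211 ≈ 47.021272
cos θ = 674 / (41.737274 · 47.021272) ≈ 0.34343
θ = arccos(0.34343) ≈ 69.9°

69.9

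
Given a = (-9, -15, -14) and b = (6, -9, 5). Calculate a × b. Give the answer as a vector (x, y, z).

(-201, -39, 171)

i: (-15)·5 - (-14)·(-9) = -75 - 126 = -201
j: (-14)·6 - (-9)·5 = -84 - (-45) = -39
k: (-9)·(-9) - (-15)·6 = 81 - (-90) = 171
a × b = (-201, -39, 171)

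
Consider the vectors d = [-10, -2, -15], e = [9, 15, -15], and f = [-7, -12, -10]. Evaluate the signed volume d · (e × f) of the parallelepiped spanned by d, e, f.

e × f:
i: 15·(-10) - (-15)·(-12) = -150 - 180 = -330
j: (-15)·(-7) - 9·(-10) = 105 - (-90) = 195
k: 9·(-12) - 15·(-7) = -108 - (-105) = -3
e × f = (-330, 195, -3)
d · (e × f) = (-10)·(-330) + (-2)·195 + (-15)·(-3) = 3300 - 390 + 45 = 2955

2955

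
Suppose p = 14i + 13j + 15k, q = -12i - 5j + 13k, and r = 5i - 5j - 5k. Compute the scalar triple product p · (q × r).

q × r:
i: (-5)·(-5) - 13·(-5) = 25 - (-65) = 90
j: 13·5 - (-12)·(-5) = 65 - 60 = 5
k: (-12)·(-5) - (-5)·5 = 60 - (-25) = 85
q × r = (90, 5, 85)
p · (q × r) = 14·90 + 13·5 + 15·85 = 1260 + 65 + 1275 = 2600

2600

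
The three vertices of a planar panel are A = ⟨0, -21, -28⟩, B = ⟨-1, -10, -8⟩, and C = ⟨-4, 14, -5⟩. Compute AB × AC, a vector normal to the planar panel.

AB = (-1, 11, 20)
AC = (-4, 35, 23)
i: 11·23 - 20·35 = 253 - 700 = -447
j: 20·(-4) - (-1)·23 = -80 - (-23) = -57
k: (-1)·35 - 11·(-4) = -35 - (-44) = 9
AB × AC = (-447, -57, 9)

(-447, -57, 9)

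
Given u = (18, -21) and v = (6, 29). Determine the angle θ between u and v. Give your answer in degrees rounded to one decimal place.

u · v = 18·6 + (-21)·29 = 108 - 609 = -501
|u|² = 324 + 441 = 765,  |u| = √765 ≈ 27.658633
|v|² = 36 + 841 = 877,  |v| = √877 ≈ 29.614186
cos θ = -501 / (27.658633 · 29.614186) ≈ -0.61166
θ = arccos(-0.61166) ≈ 127.7°

127.7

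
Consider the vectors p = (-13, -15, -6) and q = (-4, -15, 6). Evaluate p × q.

(-180, 102, 135)

i: (-15)·6 - (-6)·(-15) = -90 - 90 = -180
j: (-6)·(-4) - (-13)·6 = 24 - (-78) = 102
k: (-13)·(-15) - (-15)·(-4) = 195 - 60 = 135
p × q = (-180, 102, 135)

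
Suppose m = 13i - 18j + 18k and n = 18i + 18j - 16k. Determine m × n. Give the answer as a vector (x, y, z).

i: (-18)·(-16) - 18·18 = 288 - 324 = -36
j: 18·18 - 13·(-16) = 324 - (-208) = 532
k: 13·18 - (-18)·18 = 234 - (-324) = 558
m × n = (-36, 532, 558)

(-36, 532, 558)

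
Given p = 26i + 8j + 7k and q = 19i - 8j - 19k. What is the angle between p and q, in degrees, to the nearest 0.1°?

67.8

p · q = 26·19 + 8·(-8) + 7·(-19) = 494 - 64 - 133 = 297
|p|² = 676 + 64 + 49 = 789,  |p| = √789 ≈ 28.089144
|q|² = 361 + 64 + 361 = 786,  |q| = √786 ≈ 28.035692
cos θ = 297 / (28.089144 · 28.035692) ≈ 0.37714
θ = arccos(0.37714) ≈ 67.8°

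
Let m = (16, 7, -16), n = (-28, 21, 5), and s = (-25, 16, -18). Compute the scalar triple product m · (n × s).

-12963

n × s:
i: 21·(-18) - 5·16 = -378 - 80 = -458
j: 5·(-25) - (-28)·(-18) = -125 - 504 = -629
k: (-28)·16 - 21·(-25) = -448 - (-525) = 77
n × s = (-458, -629, 77)
m · (n × s) = 16·(-458) + 7·(-629) + (-16)·77 = -7328 - 4403 - 1232 = -12963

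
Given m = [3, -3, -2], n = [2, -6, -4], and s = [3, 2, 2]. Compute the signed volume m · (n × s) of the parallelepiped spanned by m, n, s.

-8

n × s:
i: (-6)·2 - (-4)·2 = -12 - (-8) = -4
j: (-4)·3 - 2·2 = -12 - 4 = -16
k: 2·2 - (-6)·3 = 4 - (-18) = 22
n × s = (-4, -16, 22)
m · (n × s) = 3·(-4) + (-3)·(-16) + (-2)·22 = -12 + 48 - 44 = -8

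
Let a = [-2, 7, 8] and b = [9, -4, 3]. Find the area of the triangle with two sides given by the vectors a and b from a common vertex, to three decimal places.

54.585

i: 7·3 - 8·(-4) = 21 - (-32) = 53
j: 8·9 - (-2)·3 = 72 - (-6) = 78
k: (-2)·(-4) - 7·9 = 8 - 63 = -55
a × b = (53, 78, -55)
|a × b| = √(53² + 78² + (-55)²) = √11918 ≈ 109.1696
area = ½ · 109.1696 ≈ 54.585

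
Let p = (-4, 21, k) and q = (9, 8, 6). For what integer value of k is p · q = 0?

-22

p · q = (-4)·9 + 21·8 + k·6 = 132 + 6k
Set equal to 0: 6k = -132, so k = -22.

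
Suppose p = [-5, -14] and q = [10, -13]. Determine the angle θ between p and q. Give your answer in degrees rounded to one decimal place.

p · q = (-5)·10 + (-14)·(-13) = -50 + 182 = 132
|p|² = 25 + 196 = 221,  |p| = √221 ≈ 14.866069
|q|² = 100 + 169 = 269,  |q| = √269 ≈ 16.401219
cos θ = 132 / (14.866069 · 16.401219) ≈ 0.54138
θ = arccos(0.54138) ≈ 57.2°

57.2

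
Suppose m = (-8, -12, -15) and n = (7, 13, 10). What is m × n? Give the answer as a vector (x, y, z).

i: (-12)·10 - (-15)·13 = -120 - (-195) = 75
j: (-15)·7 - (-8)·10 = -105 - (-80) = -25
k: (-8)·13 - (-12)·7 = -104 - (-84) = -20
m × n = (75, -25, -20)

(75, -25, -20)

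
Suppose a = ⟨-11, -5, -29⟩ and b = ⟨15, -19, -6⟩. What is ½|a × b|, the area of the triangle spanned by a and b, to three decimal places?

388.297

i: (-5)·(-6) - (-29)·(-19) = 30 - 551 = -521
j: (-29)·15 - (-11)·(-6) = -435 - 66 = -501
k: (-11)·(-19) - (-5)·15 = 209 - (-75) = 284
a × b = (-521, -501, 284)
|a × b| = √((-521)² + (-501)² + 284²) = √603098 ≈ 776.5938
area = ½ · 776.5938 ≈ 388.297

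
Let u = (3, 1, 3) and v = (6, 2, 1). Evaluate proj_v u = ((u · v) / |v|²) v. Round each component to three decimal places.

u · v = 3·6 + 1·2 + 3·1 = 18 + 2 + 3 = 23
|v|² = 36 + 4 + 1 = 41
proj_v u = (23/41) · (6, 2, 1) ≈ (3.366, 1.122, 0.561)

(3.366, 1.122, 0.561)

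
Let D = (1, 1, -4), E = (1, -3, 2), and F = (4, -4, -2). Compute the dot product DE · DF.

32

DE = E − D = (0, -4, 6)
DF = F − D = (3, -5, 2)
DE · DF = 0·3 + (-4)·(-5) + 6·2 = 0 + 20 + 12 = 32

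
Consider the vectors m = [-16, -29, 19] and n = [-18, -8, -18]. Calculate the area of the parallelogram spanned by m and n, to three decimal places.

i: (-29)·(-18) - 19·(-8) = 522 - (-152) = 674
j: 19·(-18) - (-16)·(-18) = -342 - 288 = -630
k: (-16)·(-8) - (-29)·(-18) = 128 - 522 = -394
m × n = (674, -630, -394)
|m × n| = √(674² + (-630)² + (-394)²) = √1006412 ≈ 1003.2009

1003.201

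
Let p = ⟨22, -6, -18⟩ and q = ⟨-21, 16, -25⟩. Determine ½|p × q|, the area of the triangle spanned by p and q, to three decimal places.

525.382

i: (-6)·(-25) - (-18)·16 = 150 - (-288) = 438
j: (-18)·(-21) - 22·(-25) = 378 - (-550) = 928
k: 22·16 - (-6)·(-21) = 352 - 126 = 226
p × q = (438, 928, 226)
|p × q| = √(438² + 928² + 226²) = √1104104 ≈ 1050.7635
area = ½ · 1050.7635 ≈ 525.382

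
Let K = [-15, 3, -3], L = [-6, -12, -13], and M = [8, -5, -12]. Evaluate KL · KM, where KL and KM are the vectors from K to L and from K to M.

KL = L − K = (9, -15, -10)
KM = M − K = (23, -8, -9)
KL · KM = 9·23 + (-15)·(-8) + (-10)·(-9) = 207 + 120 + 90 = 417

417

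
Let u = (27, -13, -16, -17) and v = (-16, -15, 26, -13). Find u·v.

-432

u · v = 27·(-16) + (-13)·(-15) + (-16)·26 + (-17)·(-13) = -432 + 195 - 416 + 221 = -432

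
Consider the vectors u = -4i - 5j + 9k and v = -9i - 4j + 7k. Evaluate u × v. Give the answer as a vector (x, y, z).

i: (-5)·7 - 9·(-4) = -35 - (-36) = 1
j: 9·(-9) - (-4)·7 = -81 - (-28) = -53
k: (-4)·(-4) - (-5)·(-9) = 16 - 45 = -29
u × v = (1, -53, -29)

(1, -53, -29)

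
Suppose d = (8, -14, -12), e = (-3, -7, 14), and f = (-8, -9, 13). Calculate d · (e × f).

e × f:
i: (-7)·13 - 14·(-9) = -91 - (-126) = 35
j: 14·(-8) - (-3)·13 = -112 - (-39) = -73
k: (-3)·(-9) - (-7)·(-8) = 27 - 56 = -29
e × f = (35, -73, -29)
d · (e × f) = 8·35 + (-14)·(-73) + (-12)·(-29) = 280 + 1022 + 348 = 1650

1650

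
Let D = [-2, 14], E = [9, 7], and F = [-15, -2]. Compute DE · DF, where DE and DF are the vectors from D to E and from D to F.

DE = E − D = (11, -7)
DF = F − D = (-13, -16)
DE · DF = 11·(-13) + (-7)·(-16) = -143 + 112 = -31

-31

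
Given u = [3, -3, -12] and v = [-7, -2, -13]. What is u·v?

141

u · v = 3·(-7) + (-3)·(-2) + (-12)·(-13) = -21 + 6 + 156 = 141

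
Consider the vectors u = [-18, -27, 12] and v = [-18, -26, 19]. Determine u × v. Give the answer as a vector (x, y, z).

i: (-27)·19 - 12·(-26) = -513 - (-312) = -201
j: 12·(-18) - (-18)·19 = -216 - (-342) = 126
k: (-18)·(-26) - (-27)·(-18) = 468 - 486 = -18
u × v = (-201, 126, -18)

(-201, 126, -18)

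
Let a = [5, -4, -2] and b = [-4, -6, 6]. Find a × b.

(-36, -22, -46)

i: (-4)·6 - (-2)·(-6) = -24 - 12 = -36
j: (-2)·(-4) - 5·6 = 8 - 30 = -22
k: 5·(-6) - (-4)·(-4) = -30 - 16 = -46
a × b = (-36, -22, -46)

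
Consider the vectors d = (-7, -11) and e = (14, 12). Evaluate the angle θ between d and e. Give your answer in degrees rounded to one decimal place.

d · e = (-7)·14 + (-11)·12 = -98 - 132 = -230
|d|² = 49 + 121 = 170,  |d| = √170 ≈ 13.038405
|e|² = 196 + 144 = 340,  |e| = √340 ≈ 18.439089
cos θ = -230 / (13.038405 · 18.439089) ≈ -0.95667
θ = arccos(-0.95667) ≈ 163.1°

163.1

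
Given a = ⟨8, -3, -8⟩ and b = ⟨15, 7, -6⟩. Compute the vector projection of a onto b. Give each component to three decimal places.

(7.113, 3.319, -2.845)

a · b = 8·15 + (-3)·7 + (-8)·(-6) = 120 - 21 + 48 = 147
|b|² = 225 + 49 + 36 = 310
proj_b a = (147/310) · (15, 7, -6) ≈ (7.113, 3.319, -2.845)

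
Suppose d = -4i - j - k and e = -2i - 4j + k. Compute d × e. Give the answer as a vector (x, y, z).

i: (-1)·1 - (-1)·(-4) = -1 - 4 = -5
j: (-1)·(-2) - (-4)·1 = 2 - (-4) = 6
k: (-4)·(-4) - (-1)·(-2) = 16 - 2 = 14
d × e = (-5, 6, 14)

(-5, 6, 14)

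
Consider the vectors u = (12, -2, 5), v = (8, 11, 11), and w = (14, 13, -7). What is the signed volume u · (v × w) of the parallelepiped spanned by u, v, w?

v × w:
i: 11·(-7) - 11·13 = -77 - 143 = -220
j: 11·14 - 8·(-7) = 154 - (-56) = 210
k: 8·13 - 11·14 = 104 - 154 = -50
v × w = (-220, 210, -50)
u · (v × w) = 12·(-220) + (-2)·210 + 5·(-50) = -2640 - 420 - 250 = -3310

-3310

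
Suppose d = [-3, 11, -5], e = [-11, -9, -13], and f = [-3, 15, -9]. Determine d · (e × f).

-528

e × f:
i: (-9)·(-9) - (-13)·15 = 81 - (-195) = 276
j: (-13)·(-3) - (-11)·(-9) = 39 - 99 = -60
k: (-11)·15 - (-9)·(-3) = -165 - 27 = -192
e × f = (276, -60, -192)
d · (e × f) = (-3)·276 + 11·(-60) + (-5)·(-192) = -828 - 660 + 960 = -528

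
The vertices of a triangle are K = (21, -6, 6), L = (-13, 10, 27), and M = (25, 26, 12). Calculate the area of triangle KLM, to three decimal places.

659.891

KL = (-34, 16, 21),  KM = (4, 32, 6)
i: 16·6 - 21·32 = 96 - 672 = -576
j: 21·4 - (-34)·6 = 84 - (-204) = 288
k: (-34)·32 - 16·4 = -1088 - 64 = -1152
KL × KM = (-576, 288, -1152)
|KL × KM| = √1741824 ≈ 1319.7818
area = ½ · 1319.7818 ≈ 659.891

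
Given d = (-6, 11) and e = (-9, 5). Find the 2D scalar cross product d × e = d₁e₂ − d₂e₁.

(-6)·5 - 11·(-9) = -30 - (-99) = 69

69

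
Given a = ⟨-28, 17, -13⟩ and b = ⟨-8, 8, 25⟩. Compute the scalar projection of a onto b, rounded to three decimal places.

a · b = (-28)·(-8) + 17·8 + (-13)·25 = 224 + 136 - 325 = 35
|b| = √(64 + 64 + 625) = √753 ≈ 27.4408
comp_b a = 35 / √753 ≈ 1.275

1.275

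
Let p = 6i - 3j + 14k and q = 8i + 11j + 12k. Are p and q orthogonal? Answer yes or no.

p · q = 6·8 + (-3)·11 + 14·12 = 48 - 33 + 168 = 183
Nonzero, so the vectors are not orthogonal.

no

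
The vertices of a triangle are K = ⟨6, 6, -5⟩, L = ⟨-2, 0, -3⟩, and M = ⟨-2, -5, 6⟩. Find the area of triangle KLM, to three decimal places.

KL = (-8, -6, 2),  KM = (-8, -11, 11)
i: (-6)·11 - 2·(-11) = -66 - (-22) = -44
j: 2·(-8) - (-8)·11 = -16 - (-88) = 72
k: (-8)·(-11) - (-6)·(-8) = 88 - 48 = 40
KL × KM = (-44, 72, 40)
|KL × KM| = √8720 ≈ 93.3809
area = ½ · 93.3809 ≈ 46.690

46.690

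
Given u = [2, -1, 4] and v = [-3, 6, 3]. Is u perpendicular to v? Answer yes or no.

yes

u · v = 2·(-3) + (-1)·6 + 4·3 = -6 - 6 + 12 = 0
Zero, so the vectors are orthogonal.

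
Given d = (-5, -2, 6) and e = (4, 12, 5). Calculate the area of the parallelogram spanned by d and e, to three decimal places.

i: (-2)·5 - 6·12 = -10 - 72 = -82
j: 6·4 - (-5)·5 = 24 - (-25) = 49
k: (-5)·12 - (-2)·4 = -60 - (-8) = -52
d × e = (-82, 49, -52)
|d × e| = √((-82)² + 49² + (-52)²) = √11829 ≈ 108.7612

108.761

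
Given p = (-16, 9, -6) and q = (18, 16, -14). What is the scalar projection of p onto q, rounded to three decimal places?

-2.154

p · q = (-16)·18 + 9·16 + (-6)·(-14) = -288 + 144 + 84 = -60
|q| = √(324 + 256 + 196) = √776 ≈ 27.8568
comp_q p = -60 / √776 ≈ -2.154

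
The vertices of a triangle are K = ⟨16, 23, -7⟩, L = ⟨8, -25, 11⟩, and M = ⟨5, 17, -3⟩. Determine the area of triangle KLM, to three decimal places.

257.397

KL = (-8, -48, 18),  KM = (-11, -6, 4)
i: (-48)·4 - 18·(-6) = -192 - (-108) = -84
j: 18·(-11) - (-8)·4 = -198 - (-32) = -166
k: (-8)·(-6) - (-48)·(-11) = 48 - 528 = -480
KL × KM = (-84, -166, -480)
|KL × KM| = √265012 ≈ 514.7932
area = ½ · 514.7932 ≈ 257.397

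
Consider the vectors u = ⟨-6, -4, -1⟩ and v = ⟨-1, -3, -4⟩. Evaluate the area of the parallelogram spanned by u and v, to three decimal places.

29.900

i: (-4)·(-4) - (-1)·(-3) = 16 - 3 = 13
j: (-1)·(-1) - (-6)·(-4) = 1 - 24 = -23
k: (-6)·(-3) - (-4)·(-1) = 18 - 4 = 14
u × v = (13, -23, 14)
|u × v| = √(13² + (-23)² + 14²) = √894 ≈ 29.8998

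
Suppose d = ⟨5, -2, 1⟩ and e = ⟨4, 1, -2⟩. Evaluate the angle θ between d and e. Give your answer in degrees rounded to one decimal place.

d · e = 5·4 + (-2)·1 + 1·(-2) = 20 - 2 - 2 = 16
|d|² = 25 + 4 + 1 = 30,  |d| = √30 ≈ 5.477226
|e|² = 16 + 1 + 4 = 21,  |e| = √21 ≈ 4.582576
cos θ = 16 / (5.477226 · 4.582576) ≈ 0.63746
θ = arccos(0.63746) ≈ 50.4°

50.4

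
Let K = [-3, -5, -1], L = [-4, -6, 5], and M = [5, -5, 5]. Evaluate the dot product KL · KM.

KL = L − K = (-1, -1, 6)
KM = M − K = (8, 0, 6)
KL · KM = (-1)·8 + (-1)·0 + 6·6 = -8 + 0 + 36 = 28

28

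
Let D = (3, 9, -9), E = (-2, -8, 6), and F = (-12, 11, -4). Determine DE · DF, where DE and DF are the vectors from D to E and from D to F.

DE = E − D = (-5, -17, 15)
DF = F − D = (-15, 2, 5)
DE · DF = (-5)·(-15) + (-17)·2 + 15·5 = 75 - 34 + 75 = 116

116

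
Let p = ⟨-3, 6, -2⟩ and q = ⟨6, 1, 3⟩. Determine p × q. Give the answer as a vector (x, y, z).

(20, -3, -39)

i: 6·3 - (-2)·1 = 18 - (-2) = 20
j: (-2)·6 - (-3)·3 = -12 - (-9) = -3
k: (-3)·1 - 6·6 = -3 - 36 = -39
p × q = (20, -3, -39)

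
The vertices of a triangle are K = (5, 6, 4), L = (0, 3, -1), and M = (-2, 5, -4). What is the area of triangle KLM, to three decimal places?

12.669

KL = (-5, -3, -5),  KM = (-7, -1, -8)
i: (-3)·(-8) - (-5)·(-1) = 24 - 5 = 19
j: (-5)·(-7) - (-5)·(-8) = 35 - 40 = -5
k: (-5)·(-1) - (-3)·(-7) = 5 - 21 = -16
KL × KM = (19, -5, -16)
|KL × KM| = √642 ≈ 25.3377
area = ½ · 25.3377 ≈ 12.669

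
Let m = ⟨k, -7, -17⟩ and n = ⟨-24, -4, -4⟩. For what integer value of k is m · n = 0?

m · n = k·(-24) + (-7)·(-4) + (-17)·(-4) = 96 - 24k
Set equal to 0: -24k = -96, so k = 4.

4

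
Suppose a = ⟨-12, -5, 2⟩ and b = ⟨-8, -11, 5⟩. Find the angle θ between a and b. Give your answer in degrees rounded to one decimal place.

a · b = (-12)·(-8) + (-5)·(-11) + 2·5 = 96 + 55 + 10 = 161
|a|² = 144 + 25 + 4 = 173,  |a| = √173 ≈ 13.152946
|b|² = 64 + 121 + 25 = 210,  |b| = √210 ≈ 14.491377
cos θ = 161 / (13.152946 · 14.491377) ≈ 0.84468
θ = arccos(0.84468) ≈ 32.4°

32.4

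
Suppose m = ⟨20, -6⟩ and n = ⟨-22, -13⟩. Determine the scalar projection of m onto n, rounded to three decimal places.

-14.166

m · n = 20·(-22) + (-6)·(-13) = -440 + 78 = -362
|n| = √(484 + 169) = √653 ≈ 25.5539
comp_n m = -362 / √653 ≈ -14.166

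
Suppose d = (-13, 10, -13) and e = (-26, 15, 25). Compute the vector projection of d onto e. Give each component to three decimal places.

d · e = (-13)·(-26) + 10·15 + (-13)·25 = 338 + 150 - 325 = 163
|e|² = 676 + 225 + 625 = 1526
proj_e d = (163/1526) · (-26, 15, 25) ≈ (-2.777, 1.602, 2.670)

(-2.777, 1.602, 2.670)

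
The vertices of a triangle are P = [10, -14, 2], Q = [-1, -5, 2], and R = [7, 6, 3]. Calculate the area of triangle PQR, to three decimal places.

96.761

PQ = (-11, 9, 0),  PR = (-3, 20, 1)
i: 9·1 - 0·20 = 9 - 0 = 9
j: 0·(-3) - (-11)·1 = 0 - (-11) = 11
k: (-11)·20 - 9·(-3) = -220 - (-27) = -193
PQ × PR = (9, 11, -193)
|PQ × PR| = √37451 ≈ 193.5226
area = ½ · 193.5226 ≈ 96.761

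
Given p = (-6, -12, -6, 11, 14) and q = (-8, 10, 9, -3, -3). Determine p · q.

-201

p · q = (-6)·(-8) + (-12)·10 + (-6)·9 + 11·(-3) + 14·(-3) = 48 - 120 - 54 - 33 - 42 = -201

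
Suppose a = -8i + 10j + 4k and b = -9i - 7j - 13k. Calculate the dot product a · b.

-50

a · b = (-8)·(-9) + 10·(-7) + 4·(-13) = 72 - 70 - 52 = -50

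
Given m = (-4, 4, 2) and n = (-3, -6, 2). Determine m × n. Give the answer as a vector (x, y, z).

(20, 2, 36)

i: 4·2 - 2·(-6) = 8 - (-12) = 20
j: 2·(-3) - (-4)·2 = -6 - (-8) = 2
k: (-4)·(-6) - 4·(-3) = 24 - (-12) = 36
m × n = (20, 2, 36)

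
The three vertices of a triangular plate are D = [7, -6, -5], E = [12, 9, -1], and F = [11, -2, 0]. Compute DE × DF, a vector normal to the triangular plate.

DE = (5, 15, 4)
DF = (4, 4, 5)
i: 15·5 - 4·4 = 75 - 16 = 59
j: 4·4 - 5·5 = 16 - 25 = -9
k: 5·4 - 15·4 = 20 - 60 = -40
DE × DF = (59, -9, -40)

(59, -9, -40)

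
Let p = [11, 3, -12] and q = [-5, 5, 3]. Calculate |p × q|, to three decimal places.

101.931

i: 3·3 - (-12)·5 = 9 - (-60) = 69
j: (-12)·(-5) - 11·3 = 60 - 33 = 27
k: 11·5 - 3·(-5) = 55 - (-15) = 70
p × q = (69, 27, 70)
|p × q| = √(69² + 27² + 70²) = √10390 ≈ 101.9313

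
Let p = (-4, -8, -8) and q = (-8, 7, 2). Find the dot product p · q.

p · q = (-4)·(-8) + (-8)·7 + (-8)·2 = 32 - 56 - 16 = -40

-40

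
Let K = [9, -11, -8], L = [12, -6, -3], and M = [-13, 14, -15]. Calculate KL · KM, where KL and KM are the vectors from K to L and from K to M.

KL = L − K = (3, 5, 5)
KM = M − K = (-22, 25, -7)
KL · KM = 3·(-22) + 5·25 + 5·(-7) = -66 + 125 - 35 = 24

24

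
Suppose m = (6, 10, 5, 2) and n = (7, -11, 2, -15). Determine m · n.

-88

m · n = 6·7 + 10·(-11) + 5·2 + 2·(-15) = 42 - 110 + 10 - 30 = -88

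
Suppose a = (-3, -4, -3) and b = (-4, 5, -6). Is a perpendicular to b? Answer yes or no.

a · b = (-3)·(-4) + (-4)·5 + (-3)·(-6) = 12 - 20 + 18 = 10
Nonzero, so the vectors are not orthogonal.

no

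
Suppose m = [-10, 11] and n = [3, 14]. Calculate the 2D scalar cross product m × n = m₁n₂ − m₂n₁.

(-10)·14 - 11·3 = -140 - 33 = -173

-173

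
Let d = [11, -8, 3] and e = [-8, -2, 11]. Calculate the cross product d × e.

i: (-8)·11 - 3·(-2) = -88 - (-6) = -82
j: 3·(-8) - 11·11 = -24 - 121 = -145
k: 11·(-2) - (-8)·(-8) = -22 - 64 = -86
d × e = (-82, -145, -86)

(-82, -145, -86)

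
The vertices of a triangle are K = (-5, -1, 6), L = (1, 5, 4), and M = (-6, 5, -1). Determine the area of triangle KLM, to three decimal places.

33.912

KL = (6, 6, -2),  KM = (-1, 6, -7)
i: 6·(-7) - (-2)·6 = -42 - (-12) = -30
j: (-2)·(-1) - 6·(-7) = 2 - (-42) = 44
k: 6·6 - 6·(-1) = 36 - (-6) = 42
KL × KM = (-30, 44, 42)
|KL × KM| = √4600 ≈ 67.8233
area = ½ · 67.8233 ≈ 33.912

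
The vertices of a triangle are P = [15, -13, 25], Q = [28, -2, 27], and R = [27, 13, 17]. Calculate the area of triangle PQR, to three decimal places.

140.018

PQ = (13, 11, 2),  PR = (12, 26, -8)
i: 11·(-8) - 2·26 = -88 - 52 = -140
j: 2·12 - 13·(-8) = 24 - (-104) = 128
k: 13·26 - 11·12 = 338 - 132 = 206
PQ × PR = (-140, 128, 206)
|PQ × PR| = √78420 ≈ 280.0357
area = ½ · 280.0357 ≈ 140.018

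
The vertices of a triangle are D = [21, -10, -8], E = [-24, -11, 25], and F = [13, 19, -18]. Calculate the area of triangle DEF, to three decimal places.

DE = (-45, -1, 33),  DF = (-8, 29, -10)
i: (-1)·(-10) - 33·29 = 10 - 957 = -947
j: 33·(-8) - (-45)·(-10) = -264 - 450 = -714
k: (-45)·29 - (-1)·(-8) = -1305 - 8 = -1313
DE × DF = (-947, -714, -1313)
|DE × DF| = √3130574 ≈ 1769.3428
area = ½ · 1769.3428 ≈ 884.671

884.671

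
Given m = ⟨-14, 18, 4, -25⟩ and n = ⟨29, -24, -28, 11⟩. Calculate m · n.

-1225

m · n = (-14)·29 + 18·(-24) + 4·(-28) + (-25)·11 = -406 - 432 - 112 - 275 = -1225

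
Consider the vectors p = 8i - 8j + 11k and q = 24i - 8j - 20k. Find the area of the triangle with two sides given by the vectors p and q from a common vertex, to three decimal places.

i: (-8)·(-20) - 11·(-8) = 160 - (-88) = 248
j: 11·24 - 8·(-20) = 264 - (-160) = 424
k: 8·(-8) - (-8)·24 = -64 - (-192) = 128
p × q = (248, 424, 128)
|p × q| = √(248² + 424² + 128²) = √257664 ≈ 507.6061
area = ½ · 507.6061 ≈ 253.803

253.803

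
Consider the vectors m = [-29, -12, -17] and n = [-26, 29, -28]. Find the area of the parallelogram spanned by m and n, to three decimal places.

1467.498

i: (-12)·(-28) - (-17)·29 = 336 - (-493) = 829
j: (-17)·(-26) - (-29)·(-28) = 442 - 812 = -370
k: (-29)·29 - (-12)·(-26) = -841 - 312 = -1153
m × n = (829, -370, -1153)
|m × n| = √(829² + (-370)² + (-1153)²) = √2153550 ≈ 1467.4979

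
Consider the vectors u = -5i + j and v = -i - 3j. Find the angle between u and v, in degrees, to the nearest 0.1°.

82.9

u · v = (-5)·(-1) + 1·(-3) = 5 - 3 = 2
|u|² = 25 + 1 = 26,  |u| = √26 ≈ 5.099020
|v|² = 1 + 9 = 10,  |v| = √10 ≈ 3.162278
cos θ = 2 / (5.099020 · 3.162278) ≈ 0.12403
θ = arccos(0.12403) ≈ 82.9°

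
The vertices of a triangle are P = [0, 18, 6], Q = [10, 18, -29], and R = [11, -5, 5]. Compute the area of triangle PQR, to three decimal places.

PQ = (10, 0, -35),  PR = (11, -23, -1)
i: 0·(-1) - (-35)·(-23) = 0 - 805 = -805
j: (-35)·11 - 10·(-1) = -385 - (-10) = -375
k: 10·(-23) - 0·11 = -230 - 0 = -230
PQ × PR = (-805, -375, -230)
|PQ × PR| = √841550 ≈ 917.3603
area = ½ · 917.3603 ≈ 458.680

458.680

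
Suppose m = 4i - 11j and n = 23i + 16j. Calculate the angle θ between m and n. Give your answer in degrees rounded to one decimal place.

m · n = 4·23 + (-11)·16 = 92 - 176 = -84
|m|² = 16 + 121 = 137,  |m| = √137 ≈ 11.704700
|n|² = 529 + 256 = 785,  |n| = √785 ≈ 28.017851
cos θ = -84 / (11.704700 · 28.017851) ≈ -0.25614
θ = arccos(-0.25614) ≈ 104.8°

104.8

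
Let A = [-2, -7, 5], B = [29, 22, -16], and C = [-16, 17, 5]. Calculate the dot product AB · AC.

262

AB = B − A = (31, 29, -21)
AC = C − A = (-14, 24, 0)
AB · AC = 31·(-14) + 29·24 + (-21)·0 = -434 + 696 + 0 = 262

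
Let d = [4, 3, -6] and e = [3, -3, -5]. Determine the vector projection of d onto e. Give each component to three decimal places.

(2.302, -2.302, -3.837)

d · e = 4·3 + 3·(-3) + (-6)·(-5) = 12 - 9 + 30 = 33
|e|² = 9 + 9 + 25 = 43
proj_e d = (33/43) · (3, -3, -5) ≈ (2.302, -2.302, -3.837)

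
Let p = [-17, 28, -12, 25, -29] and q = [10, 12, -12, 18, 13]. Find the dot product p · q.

383

p · q = (-17)·10 + 28·12 + (-12)·(-12) + 25·18 + (-29)·13 = -170 + 336 + 144 + 450 - 377 = 383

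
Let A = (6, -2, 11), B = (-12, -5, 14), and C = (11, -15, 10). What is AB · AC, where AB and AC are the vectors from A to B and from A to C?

-54

AB = B − A = (-18, -3, 3)
AC = C − A = (5, -13, -1)
AB · AC = (-18)·5 + (-3)·(-13) + 3·(-1) = -90 + 39 - 3 = -54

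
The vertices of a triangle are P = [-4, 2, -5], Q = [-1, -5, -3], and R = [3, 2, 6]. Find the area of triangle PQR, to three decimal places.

PQ = (3, -7, 2),  PR = (7, 0, 11)
i: (-7)·11 - 2·0 = -77 - 0 = -77
j: 2·7 - 3·11 = 14 - 33 = -19
k: 3·0 - (-7)·7 = 0 - (-49) = 49
PQ × PR = (-77, -19, 49)
|PQ × PR| = √8691 ≈ 93.2255
area = ½ · 93.2255 ≈ 46.613

46.613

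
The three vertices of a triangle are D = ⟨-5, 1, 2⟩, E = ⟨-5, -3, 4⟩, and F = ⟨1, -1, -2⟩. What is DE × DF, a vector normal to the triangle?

DE = (0, -4, 2)
DF = (6, -2, -4)
i: (-4)·(-4) - 2·(-2) = 16 - (-4) = 20
j: 2·6 - 0·(-4) = 12 - 0 = 12
k: 0·(-2) - (-4)·6 = 0 - (-24) = 24
DE × DF = (20, 12, 24)

(20, 12, 24)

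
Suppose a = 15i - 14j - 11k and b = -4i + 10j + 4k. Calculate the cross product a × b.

(54, -16, 94)

i: (-14)·4 - (-11)·10 = -56 - (-110) = 54
j: (-11)·(-4) - 15·4 = 44 - 60 = -16
k: 15·10 - (-14)·(-4) = 150 - 56 = 94
a × b = (54, -16, 94)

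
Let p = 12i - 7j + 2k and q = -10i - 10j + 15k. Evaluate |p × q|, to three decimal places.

i: (-7)·15 - 2·(-10) = -105 - (-20) = -85
j: 2·(-10) - 12·15 = -20 - 180 = -200
k: 12·(-10) - (-7)·(-10) = -120 - 70 = -190
p × q = (-85, -200, -190)
|p × q| = √((-85)² + (-200)² + (-190)²) = √83325 ≈ 288.6607

288.661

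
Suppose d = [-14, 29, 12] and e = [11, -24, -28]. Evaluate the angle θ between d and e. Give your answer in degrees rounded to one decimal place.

d · e = (-14)·11 + 29·(-24) + 12·(-28) = -154 - 696 - 336 = -1186
|d|² = 196 + 841 + 144 = 1181,  |d| = √1181 ≈ 34.365681
|e|² = 121 + 576 + 784 = 1481,  |e| = √1481 ≈ 38.483763
cos θ = -1186 / (34.365681 · 38.483763) ≈ -0.89677
θ = arccos(-0.89677) ≈ 153.7°

153.7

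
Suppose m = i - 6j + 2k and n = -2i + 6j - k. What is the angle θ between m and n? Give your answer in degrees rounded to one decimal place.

m · n = 1·(-2) + (-6)·6 + 2·(-1) = -2 - 36 - 2 = -40
|m|² = 1 + 36 + 4 = 41,  |m| = √41 ≈ 6.403124
|n|² = 4 + 36 + 1 = 41,  |n| = √41 ≈ 6.403124
cos θ = -40 / (6.403124 · 6.403124) ≈ -0.97561
θ = arccos(-0.97561) ≈ 167.3°

167.3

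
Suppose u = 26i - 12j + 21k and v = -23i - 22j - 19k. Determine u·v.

-733

u · v = 26·(-23) + (-12)·(-22) + 21·(-19) = -598 + 264 - 399 = -733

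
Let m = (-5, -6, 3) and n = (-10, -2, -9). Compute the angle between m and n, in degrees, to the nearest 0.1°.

72.1

m · n = (-5)·(-10) + (-6)·(-2) + 3·(-9) = 50 + 12 - 27 = 35
|m|² = 25 + 36 + 9 = 70,  |m| = √70 ≈ 8.366600
|n|² = 100 + 4 + 81 = 185,  |n| = √185 ≈ 13.601471
cos θ = 35 / (8.366600 · 13.601471) ≈ 0.30756
θ = arccos(0.30756) ≈ 72.1°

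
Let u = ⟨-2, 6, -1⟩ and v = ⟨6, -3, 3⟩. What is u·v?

-33

u · v = (-2)·6 + 6·(-3) + (-1)·3 = -12 - 18 - 3 = -33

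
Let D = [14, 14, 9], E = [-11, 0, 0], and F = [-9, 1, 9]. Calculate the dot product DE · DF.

DE = E − D = (-25, -14, -9)
DF = F − D = (-23, -13, 0)
DE · DF = (-25)·(-23) + (-14)·(-13) + (-9)·0 = 575 + 182 + 0 = 757

757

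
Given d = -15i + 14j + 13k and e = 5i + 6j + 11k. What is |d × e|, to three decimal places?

i: 14·11 - 13·6 = 154 - 78 = 76
j: 13·5 - (-15)·11 = 65 - (-165) = 230
k: (-15)·6 - 14·5 = -90 - 70 = -160
d × e = (76, 230, -160)
|d × e| = √(76² + 230² + (-160)²) = √84276 ≈ 290.3033

290.303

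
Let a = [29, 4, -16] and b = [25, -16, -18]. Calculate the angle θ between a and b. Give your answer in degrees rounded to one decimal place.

a · b = 29·25 + 4·(-16) + (-16)·(-18) = 725 - 64 + 288 = 949
|a|² = 841 + 16 + 256 = 1113,  |a| = √1113 ≈ 33.361655
|b|² = 625 + 256 + 324 = 1205,  |b| = √1205 ≈ 34.713110
cos θ = 949 / (33.361655 · 34.713110) ≈ 0.81945
θ = arccos(0.81945) ≈ 35.0°

35.0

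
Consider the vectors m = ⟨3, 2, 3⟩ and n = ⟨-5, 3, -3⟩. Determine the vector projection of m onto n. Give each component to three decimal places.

(2.093, -1.256, 1.256)

m · n = 3·(-5) + 2·3 + 3·(-3) = -15 + 6 - 9 = -18
|n|² = 25 + 9 + 9 = 43
proj_n m = (-18/43) · (-5, 3, -3) ≈ (2.093, -1.256, 1.256)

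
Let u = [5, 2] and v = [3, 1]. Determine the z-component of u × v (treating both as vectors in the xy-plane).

-1

5·1 - 2·3 = 5 - 6 = -1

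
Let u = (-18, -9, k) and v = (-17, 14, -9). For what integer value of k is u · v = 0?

20

u · v = (-18)·(-17) + (-9)·14 + k·(-9) = 180 - 9k
Set equal to 0: -9k = -180, so k = 20.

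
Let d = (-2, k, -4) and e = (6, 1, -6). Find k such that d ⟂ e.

d · e = (-2)·6 + k·1 + (-4)·(-6) = 12 + 1k
Set equal to 0: 1k = -12, so k = -12.

-12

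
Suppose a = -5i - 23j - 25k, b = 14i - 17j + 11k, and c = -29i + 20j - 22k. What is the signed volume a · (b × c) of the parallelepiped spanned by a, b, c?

4808

b × c:
i: (-17)·(-22) - 11·20 = 374 - 220 = 154
j: 11·(-29) - 14·(-22) = -319 - (-308) = -11
k: 14·20 - (-17)·(-29) = 280 - 493 = -213
b × c = (154, -11, -213)
a · (b × c) = (-5)·154 + (-23)·(-11) + (-25)·(-213) = -770 + 253 + 5325 = 4808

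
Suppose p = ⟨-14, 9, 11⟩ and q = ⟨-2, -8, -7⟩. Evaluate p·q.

-121

p · q = (-14)·(-2) + 9·(-8) + 11·(-7) = 28 - 72 - 77 = -121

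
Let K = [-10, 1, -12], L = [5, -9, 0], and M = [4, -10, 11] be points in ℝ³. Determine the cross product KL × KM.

(-98, -177, -25)

KL = (15, -10, 12)
KM = (14, -11, 23)
i: (-10)·23 - 12·(-11) = -230 - (-132) = -98
j: 12·14 - 15·23 = 168 - 345 = -177
k: 15·(-11) - (-10)·14 = -165 - (-140) = -25
KL × KM = (-98, -177, -25)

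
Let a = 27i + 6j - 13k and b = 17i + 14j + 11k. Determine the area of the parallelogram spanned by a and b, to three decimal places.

637.184

i: 6·11 - (-13)·14 = 66 - (-182) = 248
j: (-13)·17 - 27·11 = -221 - 297 = -518
k: 27·14 - 6·17 = 378 - 102 = 276
a × b = (248, -518, 276)
|a × b| = √(248² + (-518)² + 276²) = √406004 ≈ 637.1844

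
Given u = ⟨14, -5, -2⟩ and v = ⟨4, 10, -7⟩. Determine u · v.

u · v = 14·4 + (-5)·10 + (-2)·(-7) = 56 - 50 + 14 = 20

20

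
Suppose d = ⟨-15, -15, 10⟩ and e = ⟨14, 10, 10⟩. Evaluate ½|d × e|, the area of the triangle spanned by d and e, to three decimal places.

193.778

i: (-15)·10 - 10·10 = -150 - 100 = -250
j: 10·14 - (-15)·10 = 140 - (-150) = 290
k: (-15)·10 - (-15)·14 = -150 - (-210) = 60
d × e = (-250, 290, 60)
|d × e| = √((-250)² + 290² + 60²) = √150200 ≈ 387.5564
area = ½ · 387.5564 ≈ 193.778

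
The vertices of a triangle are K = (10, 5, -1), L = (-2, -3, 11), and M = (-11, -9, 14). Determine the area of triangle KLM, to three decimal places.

43.267

KL = (-12, -8, 12),  KM = (-21, -14, 15)
i: (-8)·15 - 12·(-14) = -120 - (-168) = 48
j: 12·(-21) - (-12)·15 = -252 - (-180) = -72
k: (-12)·(-14) - (-8)·(-21) = 168 - 168 = 0
KL × KM = (48, -72, 0)
|KL × KM| = √7488 ≈ 86.5332
area = ½ · 86.5332 ≈ 43.267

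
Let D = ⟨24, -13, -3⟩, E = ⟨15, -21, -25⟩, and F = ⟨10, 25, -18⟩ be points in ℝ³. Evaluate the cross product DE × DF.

DE = (-9, -8, -22)
DF = (-14, 38, -15)
i: (-8)·(-15) - (-22)·38 = 120 - (-836) = 956
j: (-22)·(-14) - (-9)·(-15) = 308 - 135 = 173
k: (-9)·38 - (-8)·(-14) = -342 - 112 = -454
DE × DF = (956, 173, -454)

(956, 173, -454)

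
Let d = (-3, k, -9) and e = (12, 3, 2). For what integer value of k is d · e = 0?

d · e = (-3)·12 + k·3 + (-9)·2 = -54 + 3k
Set equal to 0: 3k = 54, so k = 18.

18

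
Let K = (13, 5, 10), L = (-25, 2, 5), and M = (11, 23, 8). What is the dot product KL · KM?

32

KL = L − K = (-38, -3, -5)
KM = M − K = (-2, 18, -2)
KL · KM = (-38)·(-2) + (-3)·18 + (-5)·(-2) = 76 - 54 + 10 = 32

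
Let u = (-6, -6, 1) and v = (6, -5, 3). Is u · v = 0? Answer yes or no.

u · v = (-6)·6 + (-6)·(-5) + 1·3 = -36 + 30 + 3 = -3
Nonzero, so the vectors are not orthogonal.

no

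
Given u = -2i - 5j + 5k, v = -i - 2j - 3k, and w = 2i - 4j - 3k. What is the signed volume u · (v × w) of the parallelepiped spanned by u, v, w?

v × w:
i: (-2)·(-3) - (-3)·(-4) = 6 - 12 = -6
j: (-3)·2 - (-1)·(-3) = -6 - 3 = -9
k: (-1)·(-4) - (-2)·2 = 4 - (-4) = 8
v × w = (-6, -9, 8)
u · (v × w) = (-2)·(-6) + (-5)·(-9) + 5·8 = 12 + 45 + 40 = 97

97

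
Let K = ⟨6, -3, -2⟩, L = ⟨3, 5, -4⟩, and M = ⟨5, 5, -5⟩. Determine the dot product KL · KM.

73

KL = L − K = (-3, 8, -2)
KM = M − K = (-1, 8, -3)
KL · KM = (-3)·(-1) + 8·8 + (-2)·(-3) = 3 + 64 + 6 = 73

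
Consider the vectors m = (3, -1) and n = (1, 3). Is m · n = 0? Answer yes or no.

yes

m · n = 3·1 + (-1)·3 = 3 - 3 = 0
Zero, so the vectors are orthogonal.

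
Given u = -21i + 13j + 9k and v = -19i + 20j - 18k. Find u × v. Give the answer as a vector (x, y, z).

i: 13·(-18) - 9·20 = -234 - 180 = -414
j: 9·(-19) - (-21)·(-18) = -171 - 378 = -549
k: (-21)·20 - 13·(-19) = -420 - (-247) = -173
u × v = (-414, -549, -173)

(-414, -549, -173)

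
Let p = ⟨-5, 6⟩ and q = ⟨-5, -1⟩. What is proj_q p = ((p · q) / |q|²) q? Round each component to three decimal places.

p · q = (-5)·(-5) + 6·(-1) = 25 - 6 = 19
|q|² = 25 + 1 = 26
proj_q p = (19/26) · (-5, -1) ≈ (-3.654, -0.731)

(-3.654, -0.731)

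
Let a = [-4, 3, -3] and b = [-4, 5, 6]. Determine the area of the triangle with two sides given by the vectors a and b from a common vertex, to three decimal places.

i: 3·6 - (-3)·5 = 18 - (-15) = 33
j: (-3)·(-4) - (-4)·6 = 12 - (-24) = 36
k: (-4)·5 - 3·(-4) = -20 - (-12) = -8
a × b = (33, 36, -8)
|a × b| = √(33² + 36² + (-8)²) = √2449 ≈ 49.4874
area = ½ · 49.4874 ≈ 24.744

24.744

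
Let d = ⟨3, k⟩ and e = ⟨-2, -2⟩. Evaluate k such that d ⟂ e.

-3

d · e = 3·(-2) + k·(-2) = -6 - 2k
Set equal to 0: -2k = 6, so k = -3.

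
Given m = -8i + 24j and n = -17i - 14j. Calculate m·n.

m · n = (-8)·(-17) + 24·(-14) = 136 - 336 = -200

-200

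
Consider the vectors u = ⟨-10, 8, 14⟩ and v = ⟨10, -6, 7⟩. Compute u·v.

-50

u · v = (-10)·10 + 8·(-6) + 14·7 = -100 - 48 + 98 = -50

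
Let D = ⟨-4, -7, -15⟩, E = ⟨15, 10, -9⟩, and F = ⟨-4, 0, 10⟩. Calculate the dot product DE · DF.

269

DE = E − D = (19, 17, 6)
DF = F − D = (0, 7, 25)
DE · DF = 19·0 + 17·7 + 6·25 = 0 + 119 + 150 = 269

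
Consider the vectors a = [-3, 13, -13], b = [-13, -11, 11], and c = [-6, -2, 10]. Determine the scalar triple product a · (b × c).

1616

b × c:
i: (-11)·10 - 11·(-2) = -110 - (-22) = -88
j: 11·(-6) - (-13)·10 = -66 - (-130) = 64
k: (-13)·(-2) - (-11)·(-6) = 26 - 66 = -40
b × c = (-88, 64, -40)
a · (b × c) = (-3)·(-88) + 13·64 + (-13)·(-40) = 264 + 832 + 520 = 1616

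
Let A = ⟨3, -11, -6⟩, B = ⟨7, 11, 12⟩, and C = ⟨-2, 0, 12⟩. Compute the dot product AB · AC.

546

AB = B − A = (4, 22, 18)
AC = C − A = (-5, 11, 18)
AB · AC = 4·(-5) + 22·11 + 18·18 = -20 + 242 + 324 = 546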